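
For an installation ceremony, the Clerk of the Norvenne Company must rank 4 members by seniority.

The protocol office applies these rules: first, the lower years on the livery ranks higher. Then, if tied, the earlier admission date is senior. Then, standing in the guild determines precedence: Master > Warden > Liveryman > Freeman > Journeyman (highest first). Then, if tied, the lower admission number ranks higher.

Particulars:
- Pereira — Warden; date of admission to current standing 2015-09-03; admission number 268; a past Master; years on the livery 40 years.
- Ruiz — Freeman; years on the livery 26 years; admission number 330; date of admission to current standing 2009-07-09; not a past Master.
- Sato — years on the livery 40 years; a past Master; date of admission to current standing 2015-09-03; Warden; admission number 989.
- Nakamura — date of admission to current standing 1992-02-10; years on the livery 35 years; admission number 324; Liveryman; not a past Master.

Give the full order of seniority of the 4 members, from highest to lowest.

Ruiz, Nakamura, Pereira, Sato

By years on the livery (lower first): Ruiz (26 years); then Nakamura (35 years); then Pereira and Sato (both 40 years).
Pereira and Sato both have date of admission to current standing 2015-09-03, so the next rule applies.
Pereira and Sato are each Warden, so the next rule applies.
Among Pereira and Sato, by admission number (lower first): Pereira (268) before Sato (989).
Full order: Ruiz, Nakamura, Pereira, Sato.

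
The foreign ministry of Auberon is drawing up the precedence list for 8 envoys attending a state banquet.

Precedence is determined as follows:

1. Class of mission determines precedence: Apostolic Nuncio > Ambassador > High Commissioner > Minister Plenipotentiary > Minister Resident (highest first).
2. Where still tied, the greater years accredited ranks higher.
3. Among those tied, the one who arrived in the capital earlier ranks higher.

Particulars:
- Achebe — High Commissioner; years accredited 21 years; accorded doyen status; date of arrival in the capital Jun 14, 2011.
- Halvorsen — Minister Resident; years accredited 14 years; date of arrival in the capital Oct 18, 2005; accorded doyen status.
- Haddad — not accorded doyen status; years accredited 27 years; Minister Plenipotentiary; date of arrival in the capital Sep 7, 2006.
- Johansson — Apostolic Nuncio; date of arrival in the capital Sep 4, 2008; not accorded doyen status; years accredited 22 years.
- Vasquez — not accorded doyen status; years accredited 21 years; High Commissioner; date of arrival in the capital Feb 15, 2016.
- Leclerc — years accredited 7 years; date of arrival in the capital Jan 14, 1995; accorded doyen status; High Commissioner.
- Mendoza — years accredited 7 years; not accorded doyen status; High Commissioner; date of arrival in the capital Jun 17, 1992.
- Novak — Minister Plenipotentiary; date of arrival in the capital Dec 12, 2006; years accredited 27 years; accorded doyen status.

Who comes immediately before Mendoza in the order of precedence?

By class of mission: Johansson (Apostolic Nuncio); then Achebe, Vasquez, Mendoza and Leclerc (High Commissioner); then Haddad and Novak (Minister Plenipotentiary); then Halvorsen (Minister Resident).
Among Achebe, Vasquez, Mendoza and Leclerc, by years accredited (higher first): Achebe and Vasquez (21 years) before Mendoza and Leclerc (7 years).
Among Achebe and Vasquez, by date of arrival in the capital (earlier first): Achebe (Jun 14, 2011) before Vasquez (Feb 15, 2016).
Among Mendoza and Leclerc, by date of arrival in the capital (earlier first): Mendoza (Jun 17, 1992) before Leclerc (Jan 14, 1995).
Haddad and Novak both have years accredited 27 years, so the next rule applies.
Among Haddad and Novak, by date of arrival in the capital (earlier first): Haddad (Sep 7, 2006) before Novak (Dec 12, 2006).
Order: Johansson, Achebe, Vasquez, Mendoza, Leclerc, Haddad, Novak, Halvorsen.

Vasquez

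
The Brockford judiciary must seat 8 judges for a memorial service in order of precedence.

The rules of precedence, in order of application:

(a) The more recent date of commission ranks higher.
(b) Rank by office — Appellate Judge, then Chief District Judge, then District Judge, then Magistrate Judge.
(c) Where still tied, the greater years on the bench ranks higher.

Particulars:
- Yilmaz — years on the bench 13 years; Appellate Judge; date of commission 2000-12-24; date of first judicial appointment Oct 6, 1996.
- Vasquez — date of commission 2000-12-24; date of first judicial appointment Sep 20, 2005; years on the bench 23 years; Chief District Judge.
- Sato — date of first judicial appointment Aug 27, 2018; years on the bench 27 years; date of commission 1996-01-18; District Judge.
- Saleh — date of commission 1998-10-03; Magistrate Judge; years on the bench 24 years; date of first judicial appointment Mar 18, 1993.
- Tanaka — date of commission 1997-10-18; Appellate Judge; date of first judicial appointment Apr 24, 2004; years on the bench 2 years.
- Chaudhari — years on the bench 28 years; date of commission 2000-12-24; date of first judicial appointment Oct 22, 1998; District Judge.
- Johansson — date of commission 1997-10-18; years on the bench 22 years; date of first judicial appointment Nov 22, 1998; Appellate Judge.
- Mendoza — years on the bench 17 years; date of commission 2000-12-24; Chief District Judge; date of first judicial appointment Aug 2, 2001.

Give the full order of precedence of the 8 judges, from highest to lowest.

By date of commission (later first): Yilmaz, Vasquez, Mendoza and Chaudhari (each 2000-12-24); then Saleh (1998-10-03); then Johansson and Tanaka (both 1997-10-18); then Sato (1996-01-18).
Among Yilmaz, Vasquez, Mendoza and Chaudhari, by office: Yilmaz (Appellate Judge) before Vasquez and Mendoza (Chief District Judge) before Chaudhari (District Judge).
Among Vasquez and Mendoza, by years on the bench (higher first): Vasquez (23 years) before Mendoza (17 years).
Johansson and Tanaka are each Appellate Judge, so the next rule applies.
Among Johansson and Tanaka, by years on the bench (higher first): Johansson (22 years) before Tanaka (2 years).
Full order: Yilmaz, Vasquez, Mendoza, Chaudhari, Saleh, Johansson, Tanaka, Sato.

Yilmaz, Vasquez, Mendoza, Chaudhari, Saleh, Johansson, Tanaka, Sato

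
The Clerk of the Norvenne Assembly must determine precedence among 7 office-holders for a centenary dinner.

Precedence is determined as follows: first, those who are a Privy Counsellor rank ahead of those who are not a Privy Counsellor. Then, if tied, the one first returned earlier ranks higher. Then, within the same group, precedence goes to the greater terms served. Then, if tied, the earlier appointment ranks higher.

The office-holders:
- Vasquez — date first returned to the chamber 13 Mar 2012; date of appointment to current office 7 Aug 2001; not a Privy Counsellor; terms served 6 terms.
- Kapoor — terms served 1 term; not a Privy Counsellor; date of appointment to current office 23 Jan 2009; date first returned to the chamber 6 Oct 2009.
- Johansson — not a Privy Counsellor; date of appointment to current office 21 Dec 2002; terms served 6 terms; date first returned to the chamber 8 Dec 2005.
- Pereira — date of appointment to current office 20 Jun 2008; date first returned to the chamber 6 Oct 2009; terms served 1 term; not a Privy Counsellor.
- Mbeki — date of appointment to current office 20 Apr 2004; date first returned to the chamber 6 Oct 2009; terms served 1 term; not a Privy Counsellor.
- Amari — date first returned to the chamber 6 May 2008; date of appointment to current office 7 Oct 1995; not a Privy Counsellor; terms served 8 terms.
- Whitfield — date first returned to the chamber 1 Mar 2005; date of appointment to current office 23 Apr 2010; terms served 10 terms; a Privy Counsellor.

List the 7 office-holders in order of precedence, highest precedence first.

By the first rule: Whitfield (a Privy Counsellor); then Johansson, Amari, Mbeki, Pereira, Kapoor and Vasquez (each not a Privy Counsellor).
Among Johansson, Amari, Mbeki, Pereira, Kapoor and Vasquez, by date first returned to the chamber (earlier first): Johansson (8 Dec 2005) before Amari (6 May 2008) before Mbeki, Pereira and Kapoor (6 Oct 2009) before Vasquez (13 Mar 2012).
Mbeki, Pereira and Kapoor all have terms served 1 term, so the next rule applies.
Among Mbeki, Pereira and Kapoor, by date of appointment to current office (earlier first): Mbeki (20 Apr 2004) before Pereira (20 Jun 2008) before Kapoor (23 Jan 2009).
Full order: Whitfield, Johansson, Amari, Mbeki, Pereira, Kapoor, Vasquez.

Whitfield, Johansson, Amari, Mbeki, Pereira, Kapoor, Vasquez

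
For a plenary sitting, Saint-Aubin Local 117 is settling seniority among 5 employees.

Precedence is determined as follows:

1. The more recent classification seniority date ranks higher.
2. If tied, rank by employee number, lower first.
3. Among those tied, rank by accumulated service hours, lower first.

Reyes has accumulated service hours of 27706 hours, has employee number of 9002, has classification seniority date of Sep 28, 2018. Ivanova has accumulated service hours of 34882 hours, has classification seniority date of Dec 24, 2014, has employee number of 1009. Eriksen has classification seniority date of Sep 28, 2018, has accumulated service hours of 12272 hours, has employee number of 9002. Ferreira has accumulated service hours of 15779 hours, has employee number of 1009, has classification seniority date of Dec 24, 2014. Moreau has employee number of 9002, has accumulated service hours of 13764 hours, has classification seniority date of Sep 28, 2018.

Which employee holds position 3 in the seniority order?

By classification seniority date (later first): Eriksen, Moreau and Reyes (each Sep 28, 2018); then Ferreira and Ivanova (both Dec 24, 2014).
Eriksen, Moreau and Reyes all have employee number 9002, so the next rule applies.
Among Eriksen, Moreau and Reyes, by accumulated service hours (lower first): Eriksen (12272 hours) before Moreau (13764 hours) before Reyes (27706 hours).
Ferreira and Ivanova both have employee number 1009, so the next rule applies.
Among Ferreira and Ivanova, by accumulated service hours (lower first): Ferreira (15779 hours) before Ivanova (34882 hours).
Order: Eriksen, Moreau, Reyes, Ferreira, Ivanova.

Reyes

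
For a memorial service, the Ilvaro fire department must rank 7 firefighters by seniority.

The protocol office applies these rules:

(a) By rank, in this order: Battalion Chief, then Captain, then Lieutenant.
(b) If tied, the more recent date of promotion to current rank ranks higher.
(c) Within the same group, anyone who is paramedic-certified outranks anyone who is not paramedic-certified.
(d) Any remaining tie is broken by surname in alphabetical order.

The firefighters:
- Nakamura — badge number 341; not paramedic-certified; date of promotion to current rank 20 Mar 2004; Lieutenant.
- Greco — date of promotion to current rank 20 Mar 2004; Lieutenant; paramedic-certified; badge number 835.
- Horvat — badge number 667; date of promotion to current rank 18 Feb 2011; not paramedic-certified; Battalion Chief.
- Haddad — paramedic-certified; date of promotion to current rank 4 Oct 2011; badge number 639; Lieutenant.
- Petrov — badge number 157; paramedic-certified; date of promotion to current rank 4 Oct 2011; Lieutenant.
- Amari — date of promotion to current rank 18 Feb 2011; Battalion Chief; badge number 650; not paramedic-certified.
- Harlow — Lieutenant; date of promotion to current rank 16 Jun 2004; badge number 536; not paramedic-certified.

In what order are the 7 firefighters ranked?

By rank: Amari and Horvat (Battalion Chief); then Haddad, Petrov, Harlow, Greco and Nakamura (Lieutenant).
Amari and Horvat both have date of promotion to current rank 18 Feb 2011, so the next rule applies.
Amari and Horvat are each not paramedic-certified, so the next rule applies.
Among Amari and Horvat, alphabetically by surname: Amari before Horvat.
Among Haddad, Petrov, Harlow, Greco and Nakamura, by date of promotion to current rank (later first): Haddad and Petrov (4 Oct 2011) before Harlow (16 Jun 2004) before Greco and Nakamura (20 Mar 2004).
Haddad and Petrov are each paramedic-certified, so the next rule applies.
Among Haddad and Petrov, alphabetically by surname: Haddad before Petrov.
Among Greco and Nakamura, paramedic-certified before not paramedic-certified: Greco (paramedic-certified) before Nakamura (not paramedic-certified).
Full order: Amari, Horvat, Haddad, Petrov, Harlow, Greco, Nakamura.

Amari, Horvat, Haddad, Petrov, Harlow, Greco, Nakamura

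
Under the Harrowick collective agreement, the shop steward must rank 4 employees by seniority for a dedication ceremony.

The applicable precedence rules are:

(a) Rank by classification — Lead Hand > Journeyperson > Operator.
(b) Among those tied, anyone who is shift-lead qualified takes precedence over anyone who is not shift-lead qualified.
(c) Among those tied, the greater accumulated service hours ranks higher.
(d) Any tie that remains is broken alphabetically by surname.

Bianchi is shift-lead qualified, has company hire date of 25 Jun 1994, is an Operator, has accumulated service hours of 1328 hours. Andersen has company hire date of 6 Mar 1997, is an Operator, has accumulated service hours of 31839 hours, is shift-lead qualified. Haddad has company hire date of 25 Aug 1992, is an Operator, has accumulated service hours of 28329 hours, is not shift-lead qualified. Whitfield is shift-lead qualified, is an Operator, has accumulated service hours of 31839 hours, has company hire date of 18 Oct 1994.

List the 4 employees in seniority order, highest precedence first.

Andersen, Whitfield, Bianchi, Haddad

By classification: Andersen, Whitfield, Bianchi and Haddad (Operator).
Among Andersen, Whitfield, Bianchi and Haddad, shift-lead qualified before not shift-lead qualified: Andersen, Whitfield and Bianchi (shift-lead qualified) before Haddad (not shift-lead qualified).
Among Andersen, Whitfield and Bianchi, by accumulated service hours (higher first): Andersen and Whitfield (31839 hours) before Bianchi (1328 hours).
Among Andersen and Whitfield, alphabetically by surname: Andersen before Whitfield.
Full order: Andersen, Whitfield, Bianchi, Haddad.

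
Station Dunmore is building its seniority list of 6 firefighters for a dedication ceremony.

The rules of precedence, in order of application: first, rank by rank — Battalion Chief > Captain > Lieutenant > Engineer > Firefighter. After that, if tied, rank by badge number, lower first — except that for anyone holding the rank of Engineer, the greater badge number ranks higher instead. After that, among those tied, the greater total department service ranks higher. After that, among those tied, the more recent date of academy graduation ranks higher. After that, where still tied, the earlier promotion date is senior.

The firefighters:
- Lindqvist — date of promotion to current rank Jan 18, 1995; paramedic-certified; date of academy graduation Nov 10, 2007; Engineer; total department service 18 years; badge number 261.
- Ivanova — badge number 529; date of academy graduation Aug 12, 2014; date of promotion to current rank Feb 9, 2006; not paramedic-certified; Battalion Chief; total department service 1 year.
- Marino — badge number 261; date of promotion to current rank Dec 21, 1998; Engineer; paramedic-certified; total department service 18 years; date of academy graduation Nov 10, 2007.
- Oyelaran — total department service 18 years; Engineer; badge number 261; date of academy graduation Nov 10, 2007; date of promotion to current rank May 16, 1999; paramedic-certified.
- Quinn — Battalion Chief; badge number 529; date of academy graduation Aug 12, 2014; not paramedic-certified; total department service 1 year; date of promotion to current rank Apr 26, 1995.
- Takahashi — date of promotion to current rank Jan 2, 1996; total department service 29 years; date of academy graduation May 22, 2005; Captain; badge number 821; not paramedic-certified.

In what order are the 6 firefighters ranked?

Quinn, Ivanova, Takahashi, Lindqvist, Marino, Oyelaran

By rank: Quinn and Ivanova (Battalion Chief); then Takahashi (Captain); then Lindqvist, Marino and Oyelaran (Engineer).
Quinn and Ivanova both have badge number 529, so the next rule applies.
Quinn and Ivanova both have total department service 1 year, so the next rule applies.
Quinn and Ivanova both have date of academy graduation Aug 12, 2014, so the next rule applies.
Among Quinn and Ivanova, by date of promotion to current rank (earlier first): Quinn (Apr 26, 1995) before Ivanova (Feb 9, 2006).
Lindqvist, Marino and Oyelaran all have badge number 261, so the next rule applies.
Lindqvist, Marino and Oyelaran all have total department service 18 years, so the next rule applies.
Lindqvist, Marino and Oyelaran all have date of academy graduation Nov 10, 2007, so the next rule applies.
Among Lindqvist, Marino and Oyelaran, by date of promotion to current rank (earlier first): Lindqvist (Jan 18, 1995) before Marino (Dec 21, 1998) before Oyelaran (May 16, 1999).
Full order: Quinn, Ivanova, Takahashi, Lindqvist, Marino, Oyelaran.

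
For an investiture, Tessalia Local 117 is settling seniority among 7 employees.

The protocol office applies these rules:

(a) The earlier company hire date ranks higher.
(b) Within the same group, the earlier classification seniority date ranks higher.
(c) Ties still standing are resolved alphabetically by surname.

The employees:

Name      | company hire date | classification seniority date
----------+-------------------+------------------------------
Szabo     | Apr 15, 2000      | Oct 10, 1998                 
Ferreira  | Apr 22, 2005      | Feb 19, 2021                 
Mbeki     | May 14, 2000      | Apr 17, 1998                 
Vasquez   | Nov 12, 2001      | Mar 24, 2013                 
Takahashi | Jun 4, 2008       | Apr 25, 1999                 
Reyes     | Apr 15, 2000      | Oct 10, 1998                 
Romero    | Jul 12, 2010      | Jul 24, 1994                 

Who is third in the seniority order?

Mbeki

By company hire date (earlier first): Reyes and Szabo (both Apr 15, 2000); then Mbeki (May 14, 2000); then Vasquez (Nov 12, 2001); then Ferreira (Apr 22, 2005); then Takahashi (Jun 4, 2008); then Romero (Jul 12, 2010).
Reyes and Szabo both have classification seniority date Oct 10, 1998, so the next rule applies.
Among Reyes and Szabo, alphabetically by surname: Reyes before Szabo.
Order: Reyes, Szabo, Mbeki, Vasquez, Ferreira, Takahashi, Romero.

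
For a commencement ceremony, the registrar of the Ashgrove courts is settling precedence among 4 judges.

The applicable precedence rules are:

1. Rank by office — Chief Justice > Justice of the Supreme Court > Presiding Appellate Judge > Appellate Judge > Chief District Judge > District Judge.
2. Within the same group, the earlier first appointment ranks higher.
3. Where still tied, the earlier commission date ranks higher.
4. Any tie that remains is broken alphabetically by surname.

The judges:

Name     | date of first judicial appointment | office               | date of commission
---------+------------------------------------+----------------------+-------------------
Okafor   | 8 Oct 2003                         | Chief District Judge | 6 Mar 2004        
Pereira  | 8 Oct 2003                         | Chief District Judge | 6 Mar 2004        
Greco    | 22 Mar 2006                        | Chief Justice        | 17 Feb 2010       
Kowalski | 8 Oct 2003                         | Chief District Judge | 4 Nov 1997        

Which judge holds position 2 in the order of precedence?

Kowalski

By office: Greco (Chief Justice); then Kowalski, Okafor and Pereira (Chief District Judge).
Kowalski, Okafor and Pereira all have date of first judicial appointment 8 Oct 2003, so the next rule applies.
Among Kowalski, Okafor and Pereira, by date of commission (earlier first): Kowalski (4 Nov 1997) before Okafor and Pereira (6 Mar 2004).
Among Okafor and Pereira, alphabetically by surname: Okafor before Pereira.
Order: Greco, Kowalski, Okafor, Pereira.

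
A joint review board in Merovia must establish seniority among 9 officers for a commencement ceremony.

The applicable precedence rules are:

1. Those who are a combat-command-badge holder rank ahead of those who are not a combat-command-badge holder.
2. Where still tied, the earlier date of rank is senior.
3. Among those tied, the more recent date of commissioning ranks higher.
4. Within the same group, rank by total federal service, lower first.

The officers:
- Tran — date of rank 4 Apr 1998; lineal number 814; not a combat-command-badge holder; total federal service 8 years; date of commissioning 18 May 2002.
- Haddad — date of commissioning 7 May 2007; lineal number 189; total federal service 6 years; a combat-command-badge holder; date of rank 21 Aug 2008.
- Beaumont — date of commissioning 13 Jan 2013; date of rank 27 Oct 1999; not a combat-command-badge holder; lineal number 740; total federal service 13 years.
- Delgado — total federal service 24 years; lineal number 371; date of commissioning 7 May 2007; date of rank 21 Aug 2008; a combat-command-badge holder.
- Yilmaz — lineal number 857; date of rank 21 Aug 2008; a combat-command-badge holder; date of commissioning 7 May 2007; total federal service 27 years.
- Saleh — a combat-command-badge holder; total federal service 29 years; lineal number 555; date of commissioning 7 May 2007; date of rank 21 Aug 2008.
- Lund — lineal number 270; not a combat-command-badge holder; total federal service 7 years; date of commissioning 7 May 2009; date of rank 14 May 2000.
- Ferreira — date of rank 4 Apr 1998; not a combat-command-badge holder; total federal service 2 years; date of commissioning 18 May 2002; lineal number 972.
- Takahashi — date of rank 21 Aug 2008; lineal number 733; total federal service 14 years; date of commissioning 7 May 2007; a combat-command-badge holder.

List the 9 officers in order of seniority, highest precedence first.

Haddad, Takahashi, Delgado, Yilmaz, Saleh, Ferreira, Tran, Beaumont, Lund

By the first rule: Haddad, Takahashi, Delgado, Yilmaz and Saleh (each a combat-command-badge holder); then Ferreira, Tran, Beaumont and Lund (each not a combat-command-badge holder).
Haddad, Takahashi, Delgado, Yilmaz and Saleh all have date of rank 21 Aug 2008, so the next rule applies.
Haddad, Takahashi, Delgado, Yilmaz and Saleh all have date of commissioning 7 May 2007, so the next rule applies.
Among Haddad, Takahashi, Delgado, Yilmaz and Saleh, by total federal service (lower first): Haddad (6 years) before Takahashi (14 years) before Delgado (24 years) before Yilmaz (27 years) before Saleh (29 years).
Among Ferreira, Tran, Beaumont and Lund, by date of rank (earlier first): Ferreira and Tran (4 Apr 1998) before Beaumont (27 Oct 1999) before Lund (14 May 2000).
Ferreira and Tran both have date of commissioning 18 May 2002, so the next rule applies.
Among Ferreira and Tran, by total federal service (lower first): Ferreira (2 years) before Tran (8 years).
Full order: Haddad, Takahashi, Delgado, Yilmaz, Saleh, Ferreira, Tran, Beaumont, Lund.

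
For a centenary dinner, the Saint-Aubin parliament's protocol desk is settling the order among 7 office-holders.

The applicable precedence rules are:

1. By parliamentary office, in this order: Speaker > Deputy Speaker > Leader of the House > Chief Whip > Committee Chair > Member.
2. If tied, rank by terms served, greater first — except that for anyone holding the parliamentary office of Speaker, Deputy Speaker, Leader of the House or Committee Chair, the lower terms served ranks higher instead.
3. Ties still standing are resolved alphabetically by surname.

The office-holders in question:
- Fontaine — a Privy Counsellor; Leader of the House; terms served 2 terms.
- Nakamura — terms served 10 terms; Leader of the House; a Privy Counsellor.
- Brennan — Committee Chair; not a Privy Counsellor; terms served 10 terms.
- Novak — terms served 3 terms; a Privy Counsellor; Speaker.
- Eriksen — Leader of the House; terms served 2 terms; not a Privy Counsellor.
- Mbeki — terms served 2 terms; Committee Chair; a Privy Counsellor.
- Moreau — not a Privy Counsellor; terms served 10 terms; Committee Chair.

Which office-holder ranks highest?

By parliamentary office: Novak (Speaker); then Eriksen, Fontaine and Nakamura (Leader of the House); then Mbeki, Brennan and Moreau (Committee Chair).
Among Eriksen, Fontaine and Nakamura, by terms served (lower first) (reversed rule for this group): Eriksen and Fontaine (2 terms) before Nakamura (10 terms).
Among Eriksen and Fontaine, alphabetically by surname: Eriksen before Fontaine.
Among Mbeki, Brennan and Moreau, by terms served (lower first) (reversed rule for this group): Mbeki (2 terms) before Brennan and Moreau (10 terms).
Among Brennan and Moreau, alphabetically by surname: Brennan before Moreau.
Order: Novak, Eriksen, Fontaine, Nakamura, Mbeki, Brennan, Moreau.

Novak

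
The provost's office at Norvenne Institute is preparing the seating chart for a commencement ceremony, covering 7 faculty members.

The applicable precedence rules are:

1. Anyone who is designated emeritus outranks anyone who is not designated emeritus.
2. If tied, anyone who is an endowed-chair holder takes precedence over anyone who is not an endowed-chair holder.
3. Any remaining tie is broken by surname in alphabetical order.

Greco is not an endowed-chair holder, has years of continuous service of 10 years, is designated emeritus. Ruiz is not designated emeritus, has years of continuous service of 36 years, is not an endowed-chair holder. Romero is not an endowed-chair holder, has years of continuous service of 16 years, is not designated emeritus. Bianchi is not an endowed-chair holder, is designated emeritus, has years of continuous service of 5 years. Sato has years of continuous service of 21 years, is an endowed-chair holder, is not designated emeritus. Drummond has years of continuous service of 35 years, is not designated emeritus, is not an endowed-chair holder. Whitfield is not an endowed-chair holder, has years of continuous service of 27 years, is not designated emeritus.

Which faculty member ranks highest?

By the first rule: Bianchi and Greco (both designated emeritus); then Sato, Drummond, Romero, Ruiz and Whitfield (each not designated emeritus).
Bianchi and Greco are each not an endowed-chair holder, so the next rule applies.
Among Bianchi and Greco, alphabetically by surname: Bianchi before Greco.
Among Sato, Drummond, Romero, Ruiz and Whitfield, an endowed-chair holder before not an endowed-chair holder: Sato (an endowed-chair holder) before Drummond, Romero, Ruiz and Whitfield (not an endowed-chair holder).
Among Drummond, Romero, Ruiz and Whitfield, alphabetically by surname: Drummond before Romero before Ruiz before Whitfield.
Order: Bianchi, Greco, Sato, Drummond, Romero, Ruiz, Whitfield.

Bianchi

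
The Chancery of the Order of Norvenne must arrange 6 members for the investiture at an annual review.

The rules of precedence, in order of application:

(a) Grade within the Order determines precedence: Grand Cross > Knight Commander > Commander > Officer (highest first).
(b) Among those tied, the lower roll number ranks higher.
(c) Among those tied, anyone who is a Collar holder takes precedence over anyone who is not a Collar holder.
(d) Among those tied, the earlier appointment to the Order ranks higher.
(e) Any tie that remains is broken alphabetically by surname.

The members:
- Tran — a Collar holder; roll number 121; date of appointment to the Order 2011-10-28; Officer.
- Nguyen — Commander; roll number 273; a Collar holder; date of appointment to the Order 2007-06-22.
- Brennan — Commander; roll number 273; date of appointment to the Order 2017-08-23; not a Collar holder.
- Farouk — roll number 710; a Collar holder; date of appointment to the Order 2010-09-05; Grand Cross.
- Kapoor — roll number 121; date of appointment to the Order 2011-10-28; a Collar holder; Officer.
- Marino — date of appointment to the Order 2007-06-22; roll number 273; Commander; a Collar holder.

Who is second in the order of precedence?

By grade within the Order: Farouk (Grand Cross); then Marino, Nguyen and Brennan (Commander); then Kapoor and Tran (Officer).
Marino, Nguyen and Brennan all have roll number 273, so the next rule applies.
Among Marino, Nguyen and Brennan, a Collar holder before not a Collar holder: Marino and Nguyen (a Collar holder) before Brennan (not a Collar holder).
Marino and Nguyen both have date of appointment to the Order 2007-06-22, so the next rule applies.
Among Marino and Nguyen, alphabetically by surname: Marino before Nguyen.
Kapoor and Tran both have roll number 121, so the next rule applies.
Kapoor and Tran are each a Collar holder, so the next rule applies.
Kapoor and Tran both have date of appointment to the Order 2011-10-28, so the next rule applies.
Among Kapoor and Tran, alphabetically by surname: Kapoor before Tran.
Order: Farouk, Marino, Nguyen, Brennan, Kapoor, Tran.

Marino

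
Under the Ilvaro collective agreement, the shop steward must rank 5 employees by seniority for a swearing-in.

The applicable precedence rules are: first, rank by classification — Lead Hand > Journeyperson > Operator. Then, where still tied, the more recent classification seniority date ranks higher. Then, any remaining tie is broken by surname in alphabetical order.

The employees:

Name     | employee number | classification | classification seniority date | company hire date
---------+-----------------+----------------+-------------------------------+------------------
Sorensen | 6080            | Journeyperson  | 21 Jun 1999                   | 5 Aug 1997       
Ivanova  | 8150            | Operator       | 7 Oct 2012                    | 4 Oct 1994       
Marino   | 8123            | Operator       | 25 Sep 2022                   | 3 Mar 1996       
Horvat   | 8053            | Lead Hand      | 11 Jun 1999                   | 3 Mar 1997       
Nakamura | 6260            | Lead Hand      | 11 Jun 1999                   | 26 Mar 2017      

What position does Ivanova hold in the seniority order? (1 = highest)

By classification: Horvat and Nakamura (Lead Hand); then Sorensen (Journeyperson); then Marino and Ivanova (Operator).
Horvat and Nakamura both have classification seniority date 11 Jun 1999, so the next rule applies.
Among Horvat and Nakamura, alphabetically by surname: Horvat before Nakamura.
Among Marino and Ivanova, by classification seniority date (later first): Marino (25 Sep 2022) before Ivanova (7 Oct 2012).
Order: Horvat, Nakamura, Sorensen, Marino, Ivanova. So position 5.

5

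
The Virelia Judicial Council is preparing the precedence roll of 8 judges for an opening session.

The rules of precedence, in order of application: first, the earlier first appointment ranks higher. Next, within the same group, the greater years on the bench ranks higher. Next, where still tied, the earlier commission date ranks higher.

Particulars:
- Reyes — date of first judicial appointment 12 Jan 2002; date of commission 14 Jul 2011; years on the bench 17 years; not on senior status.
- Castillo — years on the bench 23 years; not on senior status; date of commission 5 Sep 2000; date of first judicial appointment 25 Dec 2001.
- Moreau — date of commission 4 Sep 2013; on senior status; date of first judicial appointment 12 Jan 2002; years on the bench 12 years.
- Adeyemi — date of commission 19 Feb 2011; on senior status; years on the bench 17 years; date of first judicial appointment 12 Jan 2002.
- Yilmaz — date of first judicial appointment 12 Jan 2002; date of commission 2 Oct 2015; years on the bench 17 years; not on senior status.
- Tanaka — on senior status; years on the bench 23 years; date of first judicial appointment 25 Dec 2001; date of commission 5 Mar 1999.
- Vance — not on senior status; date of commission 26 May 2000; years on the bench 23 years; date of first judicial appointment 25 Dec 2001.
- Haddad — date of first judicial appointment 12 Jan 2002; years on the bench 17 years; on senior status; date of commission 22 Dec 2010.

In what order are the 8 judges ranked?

By date of first judicial appointment (earlier first): Tanaka, Vance and Castillo (each 25 Dec 2001); then Haddad, Adeyemi, Reyes, Yilmaz and Moreau (each 12 Jan 2002).
Tanaka, Vance and Castillo all have years on the bench 23 years, so the next rule applies.
Among Tanaka, Vance and Castillo, by date of commission (earlier first): Tanaka (5 Mar 1999) before Vance (26 May 2000) before Castillo (5 Sep 2000).
Among Haddad, Adeyemi, Reyes, Yilmaz and Moreau, by years on the bench (higher first): Haddad, Adeyemi, Reyes and Yilmaz (17 years) before Moreau (12 years).
Among Haddad, Adeyemi, Reyes and Yilmaz, by date of commission (earlier first): Haddad (22 Dec 2010) before Adeyemi (19 Feb 2011) before Reyes (14 Jul 2011) before Yilmaz (2 Oct 2015).
Full order: Tanaka, Vance, Castillo, Haddad, Adeyemi, Reyes, Yilmaz, Moreau.

Tanaka, Vance, Castillo, Haddad, Adeyemi, Reyes, Yilmaz, Moreau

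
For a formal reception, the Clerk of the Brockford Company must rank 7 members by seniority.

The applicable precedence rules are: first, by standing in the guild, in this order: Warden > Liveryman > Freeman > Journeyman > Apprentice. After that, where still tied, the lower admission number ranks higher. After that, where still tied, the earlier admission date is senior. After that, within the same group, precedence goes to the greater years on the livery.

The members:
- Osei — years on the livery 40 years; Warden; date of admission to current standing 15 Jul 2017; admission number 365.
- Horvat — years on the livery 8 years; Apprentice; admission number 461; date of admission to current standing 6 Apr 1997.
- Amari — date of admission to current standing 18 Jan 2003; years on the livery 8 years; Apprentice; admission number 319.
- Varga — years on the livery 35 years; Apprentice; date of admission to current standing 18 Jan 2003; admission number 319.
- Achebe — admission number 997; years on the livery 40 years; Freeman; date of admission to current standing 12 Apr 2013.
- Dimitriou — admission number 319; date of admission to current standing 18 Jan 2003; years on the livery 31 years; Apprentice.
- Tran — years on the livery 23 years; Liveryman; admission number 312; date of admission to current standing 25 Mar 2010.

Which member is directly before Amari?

Dimitriou

By standing in the guild: Osei (Warden); then Tran (Liveryman); then Achebe (Freeman); then Varga, Dimitriou, Amari and Horvat (Apprentice).
Among Varga, Dimitriou, Amari and Horvat, by admission number (lower first): Varga, Dimitriou and Amari (319) before Horvat (461).
Varga, Dimitriou and Amari all have date of admission to current standing 18 Jan 2003, so the next rule applies.
Among Varga, Dimitriou and Amari, by years on the livery (higher first): Varga (35 years) before Dimitriou (31 years) before Amari (8 years).
Order: Osei, Tran, Achebe, Varga, Dimitriou, Amari, Horvat.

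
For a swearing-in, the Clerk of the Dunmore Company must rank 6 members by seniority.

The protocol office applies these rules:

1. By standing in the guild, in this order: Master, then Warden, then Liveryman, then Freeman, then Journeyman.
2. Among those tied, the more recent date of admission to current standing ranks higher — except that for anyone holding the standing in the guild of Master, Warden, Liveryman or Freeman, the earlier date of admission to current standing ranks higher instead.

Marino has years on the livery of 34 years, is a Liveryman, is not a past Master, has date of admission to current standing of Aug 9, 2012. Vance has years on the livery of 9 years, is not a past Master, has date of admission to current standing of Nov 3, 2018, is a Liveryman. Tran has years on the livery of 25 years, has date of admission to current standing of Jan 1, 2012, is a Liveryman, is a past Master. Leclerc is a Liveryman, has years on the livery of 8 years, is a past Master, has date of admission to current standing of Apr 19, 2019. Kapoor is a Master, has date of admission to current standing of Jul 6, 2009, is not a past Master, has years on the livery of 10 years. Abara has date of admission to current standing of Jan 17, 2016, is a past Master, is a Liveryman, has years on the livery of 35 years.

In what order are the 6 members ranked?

By standing in the guild: Kapoor (Master); then Tran, Marino, Abara, Vance and Leclerc (Liveryman).
Among Tran, Marino, Abara, Vance and Leclerc, by date of admission to current standing (earlier first) (reversed rule for this group): Tran (Jan 1, 2012) before Marino (Aug 9, 2012) before Abara (Jan 17, 2016) before Vance (Nov 3, 2018) before Leclerc (Apr 19, 2019).
Full order: Kapoor, Tran, Marino, Abara, Vance, Leclerc.

Kapoor, Tran, Marino, Abara, Vance, Leclerc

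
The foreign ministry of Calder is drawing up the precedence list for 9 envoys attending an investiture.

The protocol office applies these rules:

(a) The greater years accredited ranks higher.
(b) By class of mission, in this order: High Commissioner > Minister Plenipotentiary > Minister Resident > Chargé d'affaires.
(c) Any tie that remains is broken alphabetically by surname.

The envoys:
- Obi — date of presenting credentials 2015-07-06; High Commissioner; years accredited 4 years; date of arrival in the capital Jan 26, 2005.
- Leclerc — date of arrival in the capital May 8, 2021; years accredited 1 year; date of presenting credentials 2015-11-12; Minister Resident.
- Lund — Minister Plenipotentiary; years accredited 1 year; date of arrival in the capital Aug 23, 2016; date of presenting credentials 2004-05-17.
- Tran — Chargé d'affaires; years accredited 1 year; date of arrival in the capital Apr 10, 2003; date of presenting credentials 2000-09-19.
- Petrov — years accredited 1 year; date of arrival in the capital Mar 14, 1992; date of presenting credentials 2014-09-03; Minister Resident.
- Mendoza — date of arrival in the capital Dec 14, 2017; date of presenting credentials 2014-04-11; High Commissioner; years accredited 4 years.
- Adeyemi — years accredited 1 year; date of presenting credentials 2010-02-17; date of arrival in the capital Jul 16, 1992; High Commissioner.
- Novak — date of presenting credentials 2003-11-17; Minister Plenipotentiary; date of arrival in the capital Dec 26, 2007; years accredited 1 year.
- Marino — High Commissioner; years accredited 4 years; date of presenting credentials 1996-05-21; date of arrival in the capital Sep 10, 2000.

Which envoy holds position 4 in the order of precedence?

Adeyemi

By years accredited (higher first): Marino, Mendoza and Obi (each 4 years); then Adeyemi, Lund, Novak, Leclerc, Petrov and Tran (each 1 year).
Marino, Mendoza and Obi are each High Commissioner, so the next rule applies.
Among Marino, Mendoza and Obi, alphabetically by surname: Marino before Mendoza before Obi.
Among Adeyemi, Lund, Novak, Leclerc, Petrov and Tran, by class of mission: Adeyemi (High Commissioner) before Lund and Novak (Minister Plenipotentiary) before Leclerc and Petrov (Minister Resident) before Tran (Chargé d'affaires).
Among Lund and Novak, alphabetically by surname: Lund before Novak.
Among Leclerc and Petrov, alphabetically by surname: Leclerc before Petrov.
Order: Marino, Mendoza, Obi, Adeyemi, Lund, Novak, Leclerc, Petrov, Tran.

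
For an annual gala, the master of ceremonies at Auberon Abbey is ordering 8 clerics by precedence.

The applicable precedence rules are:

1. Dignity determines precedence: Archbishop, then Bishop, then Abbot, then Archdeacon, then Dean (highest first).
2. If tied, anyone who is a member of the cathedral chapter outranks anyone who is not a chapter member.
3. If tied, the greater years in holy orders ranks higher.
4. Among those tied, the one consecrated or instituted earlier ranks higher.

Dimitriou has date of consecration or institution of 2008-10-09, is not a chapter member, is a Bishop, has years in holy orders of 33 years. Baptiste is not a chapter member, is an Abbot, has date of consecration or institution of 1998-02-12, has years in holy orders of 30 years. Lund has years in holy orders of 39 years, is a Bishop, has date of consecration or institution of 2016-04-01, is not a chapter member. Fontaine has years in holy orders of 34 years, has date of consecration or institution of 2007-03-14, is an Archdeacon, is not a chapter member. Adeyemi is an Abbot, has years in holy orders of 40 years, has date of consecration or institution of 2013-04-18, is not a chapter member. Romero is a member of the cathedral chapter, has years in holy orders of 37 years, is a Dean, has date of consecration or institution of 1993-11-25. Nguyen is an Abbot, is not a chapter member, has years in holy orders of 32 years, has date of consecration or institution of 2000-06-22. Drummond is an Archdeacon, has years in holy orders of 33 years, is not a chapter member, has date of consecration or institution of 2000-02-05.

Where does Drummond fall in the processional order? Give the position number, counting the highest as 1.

By dignity: Lund and Dimitriou (Bishop); then Adeyemi, Nguyen and Baptiste (Abbot); then Fontaine and Drummond (Archdeacon); then Romero (Dean).
Lund and Dimitriou are each not a chapter member, so the next rule applies.
Among Lund and Dimitriou, by years in holy orders (higher first): Lund (39 years) before Dimitriou (33 years).
Adeyemi, Nguyen and Baptiste are each not a chapter member, so the next rule applies.
Among Adeyemi, Nguyen and Baptiste, by years in holy orders (higher first): Adeyemi (40 years) before Nguyen (32 years) before Baptiste (30 years).
Fontaine and Drummond are each not a chapter member, so the next rule applies.
Among Fontaine and Drummond, by years in holy orders (higher first): Fontaine (34 years) before Drummond (33 years).
Order: Lund, Dimitriou, Adeyemi, Nguyen, Baptiste, Fontaine, Drummond, Romero. So position 7.

7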